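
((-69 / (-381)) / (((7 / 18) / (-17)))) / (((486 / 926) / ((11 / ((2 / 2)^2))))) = -3982726 / 24003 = -165.93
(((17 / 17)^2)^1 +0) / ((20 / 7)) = 7 / 20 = 0.35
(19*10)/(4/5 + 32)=475/82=5.79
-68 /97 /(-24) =0.03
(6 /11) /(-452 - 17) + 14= 72220 /5159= 14.00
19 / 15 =1.27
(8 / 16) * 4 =2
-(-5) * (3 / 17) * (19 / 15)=19 / 17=1.12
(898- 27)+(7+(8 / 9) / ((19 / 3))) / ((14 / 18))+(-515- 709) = -45728 / 133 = -343.82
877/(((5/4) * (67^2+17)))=1754/11265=0.16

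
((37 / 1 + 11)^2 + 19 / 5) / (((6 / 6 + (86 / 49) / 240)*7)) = 1938552 / 5923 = 327.29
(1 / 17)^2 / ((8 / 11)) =0.00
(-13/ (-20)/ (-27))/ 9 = -13/ 4860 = -0.00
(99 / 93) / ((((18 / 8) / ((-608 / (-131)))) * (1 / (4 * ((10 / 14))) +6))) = 535040 / 1547241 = 0.35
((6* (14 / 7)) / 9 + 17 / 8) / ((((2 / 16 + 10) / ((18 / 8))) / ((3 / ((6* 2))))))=0.19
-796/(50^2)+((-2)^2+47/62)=172037/38750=4.44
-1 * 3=-3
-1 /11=-0.09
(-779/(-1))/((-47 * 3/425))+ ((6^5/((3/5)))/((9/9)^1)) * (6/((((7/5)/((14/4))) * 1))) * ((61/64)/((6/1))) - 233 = 15961313/564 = 28300.20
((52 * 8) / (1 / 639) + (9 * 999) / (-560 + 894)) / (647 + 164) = 88794207 / 270874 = 327.81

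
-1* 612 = -612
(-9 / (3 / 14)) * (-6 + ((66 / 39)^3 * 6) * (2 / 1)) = -4812948 / 2197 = -2190.69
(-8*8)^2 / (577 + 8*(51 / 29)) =118784 / 17141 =6.93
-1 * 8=-8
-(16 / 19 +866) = -866.84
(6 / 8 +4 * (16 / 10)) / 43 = 143 / 860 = 0.17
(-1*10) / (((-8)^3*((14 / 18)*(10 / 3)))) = 27 / 3584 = 0.01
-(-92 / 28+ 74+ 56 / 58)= -14551 / 203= -71.68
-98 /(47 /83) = -8134 /47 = -173.06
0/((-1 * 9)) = 0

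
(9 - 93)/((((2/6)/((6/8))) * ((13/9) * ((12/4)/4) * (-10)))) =1134/65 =17.45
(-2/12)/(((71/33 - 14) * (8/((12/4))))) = 0.01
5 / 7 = 0.71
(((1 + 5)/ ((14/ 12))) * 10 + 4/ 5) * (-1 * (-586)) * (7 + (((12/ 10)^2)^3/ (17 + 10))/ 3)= 117780390808/ 546875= 215369.86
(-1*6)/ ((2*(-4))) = 3/ 4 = 0.75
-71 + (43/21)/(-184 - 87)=-404104/5691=-71.01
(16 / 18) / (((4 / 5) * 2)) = 5 / 9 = 0.56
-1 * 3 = -3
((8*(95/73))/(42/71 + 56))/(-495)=-5396/14519043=-0.00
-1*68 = -68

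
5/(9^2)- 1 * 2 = -157/81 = -1.94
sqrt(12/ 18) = sqrt(6)/ 3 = 0.82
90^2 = 8100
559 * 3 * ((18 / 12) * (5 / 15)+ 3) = 5869.50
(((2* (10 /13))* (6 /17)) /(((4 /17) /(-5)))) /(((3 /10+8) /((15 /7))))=-22500 /7553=-2.98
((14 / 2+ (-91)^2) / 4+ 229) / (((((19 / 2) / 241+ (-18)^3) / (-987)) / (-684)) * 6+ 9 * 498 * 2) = 124791688476 / 486147860659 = 0.26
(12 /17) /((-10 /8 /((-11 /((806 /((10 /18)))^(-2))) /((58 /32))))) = 444538119168 /61625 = 7213600.31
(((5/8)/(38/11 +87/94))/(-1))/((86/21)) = -0.03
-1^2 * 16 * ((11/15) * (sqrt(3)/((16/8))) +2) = -32 - 88 * sqrt(3)/15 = -42.16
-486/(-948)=81/158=0.51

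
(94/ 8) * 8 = 94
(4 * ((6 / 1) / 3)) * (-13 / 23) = -104 / 23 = -4.52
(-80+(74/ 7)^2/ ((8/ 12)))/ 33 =4294/ 1617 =2.66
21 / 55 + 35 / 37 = 1.33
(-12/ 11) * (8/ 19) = -96/ 209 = -0.46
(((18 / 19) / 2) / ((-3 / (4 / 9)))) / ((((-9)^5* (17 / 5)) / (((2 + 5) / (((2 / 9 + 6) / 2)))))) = 5 / 6357609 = 0.00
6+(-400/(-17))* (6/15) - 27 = -197/17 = -11.59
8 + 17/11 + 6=171/11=15.55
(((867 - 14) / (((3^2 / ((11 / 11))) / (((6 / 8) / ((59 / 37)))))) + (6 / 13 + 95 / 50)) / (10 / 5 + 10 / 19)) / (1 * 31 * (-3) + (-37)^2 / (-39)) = -0.15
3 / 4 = 0.75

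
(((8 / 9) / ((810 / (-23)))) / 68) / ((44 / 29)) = -667 / 2726460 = -0.00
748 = 748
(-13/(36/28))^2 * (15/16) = 41405/432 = 95.84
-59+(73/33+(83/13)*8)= -2450/429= -5.71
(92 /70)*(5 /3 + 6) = 1058 /105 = 10.08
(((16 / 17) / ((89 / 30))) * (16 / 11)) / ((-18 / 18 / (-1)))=7680 / 16643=0.46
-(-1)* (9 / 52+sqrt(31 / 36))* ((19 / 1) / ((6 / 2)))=57 / 52+19* sqrt(31) / 18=6.97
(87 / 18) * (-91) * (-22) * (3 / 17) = 29029 / 17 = 1707.59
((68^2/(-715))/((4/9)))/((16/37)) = -96237/2860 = -33.65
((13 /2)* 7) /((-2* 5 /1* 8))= -91 /160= -0.57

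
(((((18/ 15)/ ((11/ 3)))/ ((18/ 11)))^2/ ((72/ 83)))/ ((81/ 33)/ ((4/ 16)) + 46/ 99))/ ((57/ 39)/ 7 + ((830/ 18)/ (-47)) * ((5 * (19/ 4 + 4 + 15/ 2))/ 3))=-105432327/ 619818512900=-0.00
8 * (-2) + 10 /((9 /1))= -134 /9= -14.89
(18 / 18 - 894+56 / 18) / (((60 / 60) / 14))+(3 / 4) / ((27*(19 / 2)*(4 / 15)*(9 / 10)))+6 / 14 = -178946765 / 14364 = -12458.00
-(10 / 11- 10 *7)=760 / 11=69.09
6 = 6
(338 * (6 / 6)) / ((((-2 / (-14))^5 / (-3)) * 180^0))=-17042298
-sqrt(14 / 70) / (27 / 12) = -4*sqrt(5) / 45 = -0.20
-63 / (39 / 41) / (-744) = 287 / 3224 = 0.09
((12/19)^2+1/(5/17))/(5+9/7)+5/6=342547/238260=1.44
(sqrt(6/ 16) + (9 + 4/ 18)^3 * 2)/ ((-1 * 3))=-1143574/ 2187 - sqrt(6)/ 12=-523.10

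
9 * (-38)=-342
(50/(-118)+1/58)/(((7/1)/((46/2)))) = -31993/23954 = -1.34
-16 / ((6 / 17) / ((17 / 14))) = -1156 / 21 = -55.05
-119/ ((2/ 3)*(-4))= 44.62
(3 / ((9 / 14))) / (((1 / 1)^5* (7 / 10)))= 20 / 3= 6.67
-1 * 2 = -2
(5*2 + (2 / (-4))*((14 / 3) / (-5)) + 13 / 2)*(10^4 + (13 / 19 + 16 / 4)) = 32251767 / 190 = 169746.14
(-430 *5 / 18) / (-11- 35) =1075 / 414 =2.60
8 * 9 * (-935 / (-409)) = 67320 / 409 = 164.60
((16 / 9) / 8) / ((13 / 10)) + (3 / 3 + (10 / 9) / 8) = 613 / 468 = 1.31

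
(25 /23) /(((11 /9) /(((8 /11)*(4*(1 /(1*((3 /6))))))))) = 14400 /2783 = 5.17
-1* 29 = -29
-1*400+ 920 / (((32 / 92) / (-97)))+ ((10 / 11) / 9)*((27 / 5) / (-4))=-5653233 / 22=-256965.14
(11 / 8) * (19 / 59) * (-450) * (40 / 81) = -98.40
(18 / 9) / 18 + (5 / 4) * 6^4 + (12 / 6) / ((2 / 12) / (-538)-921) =1620.11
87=87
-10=-10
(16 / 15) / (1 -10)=-0.12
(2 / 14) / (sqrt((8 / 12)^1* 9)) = sqrt(6) / 42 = 0.06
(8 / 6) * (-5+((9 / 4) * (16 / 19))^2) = -1.88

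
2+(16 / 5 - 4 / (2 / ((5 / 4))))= 27 / 10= 2.70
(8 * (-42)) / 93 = -112 / 31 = -3.61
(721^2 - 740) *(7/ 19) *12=43604484/ 19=2294972.84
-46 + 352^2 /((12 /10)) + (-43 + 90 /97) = 30021091 /291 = 103165.26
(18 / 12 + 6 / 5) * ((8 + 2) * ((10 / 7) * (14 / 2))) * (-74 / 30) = -666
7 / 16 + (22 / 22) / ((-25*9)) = 0.43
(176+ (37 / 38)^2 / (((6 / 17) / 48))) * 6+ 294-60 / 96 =6131203 / 2888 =2122.99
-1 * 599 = -599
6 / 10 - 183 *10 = -9147 / 5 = -1829.40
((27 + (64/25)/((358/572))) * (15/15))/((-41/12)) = -1669548/183475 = -9.10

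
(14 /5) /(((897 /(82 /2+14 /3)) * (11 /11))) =1918 /13455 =0.14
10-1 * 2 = 8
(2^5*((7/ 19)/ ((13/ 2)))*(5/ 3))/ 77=320/ 8151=0.04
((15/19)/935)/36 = 1/42636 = 0.00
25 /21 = 1.19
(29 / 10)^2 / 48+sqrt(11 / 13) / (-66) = 0.16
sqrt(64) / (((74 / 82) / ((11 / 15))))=3608 / 555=6.50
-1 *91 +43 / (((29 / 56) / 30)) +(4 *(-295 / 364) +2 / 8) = 25303183 / 10556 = 2397.04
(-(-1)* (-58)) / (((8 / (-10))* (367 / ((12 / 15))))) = 58 / 367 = 0.16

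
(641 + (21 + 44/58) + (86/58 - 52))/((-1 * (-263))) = 17755/7627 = 2.33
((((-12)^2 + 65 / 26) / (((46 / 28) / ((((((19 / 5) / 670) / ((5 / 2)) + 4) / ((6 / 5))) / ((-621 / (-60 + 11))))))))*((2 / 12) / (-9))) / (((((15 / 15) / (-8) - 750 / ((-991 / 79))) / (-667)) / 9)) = 64540628045306 / 1476036409725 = 43.73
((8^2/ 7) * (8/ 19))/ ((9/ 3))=512/ 399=1.28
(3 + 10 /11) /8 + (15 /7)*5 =6901 /616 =11.20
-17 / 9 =-1.89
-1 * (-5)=5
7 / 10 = 0.70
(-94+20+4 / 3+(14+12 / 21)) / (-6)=610 / 63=9.68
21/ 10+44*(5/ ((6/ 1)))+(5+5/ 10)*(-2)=833/ 30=27.77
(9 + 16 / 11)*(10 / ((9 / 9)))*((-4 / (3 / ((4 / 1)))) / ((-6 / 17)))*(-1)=-156400 / 99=-1579.80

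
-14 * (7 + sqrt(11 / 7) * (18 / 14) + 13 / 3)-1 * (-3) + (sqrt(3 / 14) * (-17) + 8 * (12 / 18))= -451 / 3-18 * sqrt(77) / 7-17 * sqrt(42) / 14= -180.77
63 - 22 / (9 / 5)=457 / 9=50.78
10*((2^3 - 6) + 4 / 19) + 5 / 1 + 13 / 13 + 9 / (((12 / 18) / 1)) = 1581 / 38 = 41.61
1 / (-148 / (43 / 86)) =-1 / 296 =-0.00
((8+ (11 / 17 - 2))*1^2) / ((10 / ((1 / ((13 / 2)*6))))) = 0.02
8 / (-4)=-2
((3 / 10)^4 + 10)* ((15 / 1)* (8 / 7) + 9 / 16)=198460623 / 1120000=177.20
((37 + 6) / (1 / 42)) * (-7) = -12642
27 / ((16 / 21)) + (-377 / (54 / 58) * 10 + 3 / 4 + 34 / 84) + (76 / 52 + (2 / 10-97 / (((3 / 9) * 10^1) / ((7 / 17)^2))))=-228128809241 / 56805840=-4015.94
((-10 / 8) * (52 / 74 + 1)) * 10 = -21.28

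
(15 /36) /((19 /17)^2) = 1445 /4332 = 0.33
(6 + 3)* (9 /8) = 81 /8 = 10.12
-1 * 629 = -629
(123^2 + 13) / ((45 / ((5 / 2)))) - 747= 848 / 9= 94.22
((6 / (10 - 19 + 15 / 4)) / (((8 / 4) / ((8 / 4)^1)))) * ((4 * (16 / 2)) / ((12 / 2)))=-128 / 21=-6.10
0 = 0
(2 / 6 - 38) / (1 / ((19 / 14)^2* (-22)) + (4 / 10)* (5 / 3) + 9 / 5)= -2243615 / 145457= -15.42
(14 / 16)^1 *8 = 7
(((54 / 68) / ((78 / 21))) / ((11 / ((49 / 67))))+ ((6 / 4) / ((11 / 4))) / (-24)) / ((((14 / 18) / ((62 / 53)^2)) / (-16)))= 767477664 / 3202650451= 0.24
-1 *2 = -2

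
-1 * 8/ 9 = -8/ 9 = -0.89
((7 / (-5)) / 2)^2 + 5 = 549 / 100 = 5.49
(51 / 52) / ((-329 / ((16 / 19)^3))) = -52224 / 29335943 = -0.00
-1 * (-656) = 656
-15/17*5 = -75/17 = -4.41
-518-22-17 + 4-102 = -655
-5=-5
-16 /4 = -4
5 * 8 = 40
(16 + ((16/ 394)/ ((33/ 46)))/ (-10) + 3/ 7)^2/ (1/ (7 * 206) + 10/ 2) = 2876496879174014/ 53332737536925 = 53.93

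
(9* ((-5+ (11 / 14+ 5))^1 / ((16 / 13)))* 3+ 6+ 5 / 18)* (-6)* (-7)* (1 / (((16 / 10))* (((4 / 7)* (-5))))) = -216.04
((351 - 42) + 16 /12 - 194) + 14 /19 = 117.07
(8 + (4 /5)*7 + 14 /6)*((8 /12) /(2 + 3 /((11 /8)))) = 2629 /1035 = 2.54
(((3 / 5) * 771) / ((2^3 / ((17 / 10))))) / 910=39321 / 364000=0.11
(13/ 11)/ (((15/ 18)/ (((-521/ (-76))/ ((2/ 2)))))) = 9.72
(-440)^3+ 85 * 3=-85183745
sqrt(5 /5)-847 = -846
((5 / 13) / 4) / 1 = 0.10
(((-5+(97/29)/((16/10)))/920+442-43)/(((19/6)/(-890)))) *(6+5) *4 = -250120456245/50692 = -4934120.89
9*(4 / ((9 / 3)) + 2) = 30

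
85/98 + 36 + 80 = 11453/98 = 116.87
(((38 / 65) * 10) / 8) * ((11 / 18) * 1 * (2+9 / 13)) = 7315 / 6084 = 1.20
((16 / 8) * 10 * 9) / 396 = 5 / 11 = 0.45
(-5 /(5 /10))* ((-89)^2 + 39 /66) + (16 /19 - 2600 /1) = -17099349 /209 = -81815.07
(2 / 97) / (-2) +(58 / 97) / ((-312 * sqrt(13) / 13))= -1 / 97-29 * sqrt(13) / 15132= -0.02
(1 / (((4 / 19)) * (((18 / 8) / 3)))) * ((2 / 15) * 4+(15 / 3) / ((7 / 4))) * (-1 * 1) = -6764 / 315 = -21.47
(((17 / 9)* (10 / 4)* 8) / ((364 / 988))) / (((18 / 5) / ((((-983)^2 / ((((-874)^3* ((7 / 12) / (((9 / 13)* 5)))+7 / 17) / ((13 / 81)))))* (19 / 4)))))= -163819443256625 / 878413350931074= -0.19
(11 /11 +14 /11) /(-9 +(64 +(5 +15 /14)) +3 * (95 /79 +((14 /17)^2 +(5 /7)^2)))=55935950 /1679614761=0.03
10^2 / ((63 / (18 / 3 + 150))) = 5200 / 21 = 247.62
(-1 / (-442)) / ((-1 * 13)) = -1 / 5746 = -0.00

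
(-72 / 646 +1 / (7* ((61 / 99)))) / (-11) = -16605 / 1517131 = -0.01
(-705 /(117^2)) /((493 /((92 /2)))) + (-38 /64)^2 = 801021359 /2303548416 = 0.35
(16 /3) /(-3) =-16 /9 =-1.78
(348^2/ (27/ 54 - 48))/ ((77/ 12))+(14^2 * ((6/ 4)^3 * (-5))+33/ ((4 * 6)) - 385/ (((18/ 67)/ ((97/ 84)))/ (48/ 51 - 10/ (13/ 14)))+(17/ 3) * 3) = 1463960087893/ 116396280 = 12577.38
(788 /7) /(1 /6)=4728 /7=675.43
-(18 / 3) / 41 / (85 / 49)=-294 / 3485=-0.08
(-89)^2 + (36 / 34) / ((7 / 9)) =942761 / 119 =7922.36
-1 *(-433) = 433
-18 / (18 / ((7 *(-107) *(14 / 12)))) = 5243 / 6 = 873.83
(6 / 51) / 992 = 1 / 8432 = 0.00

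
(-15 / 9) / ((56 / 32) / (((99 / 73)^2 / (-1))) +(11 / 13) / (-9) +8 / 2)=-0.56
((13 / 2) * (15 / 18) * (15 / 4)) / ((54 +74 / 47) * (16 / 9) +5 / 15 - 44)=137475 / 373136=0.37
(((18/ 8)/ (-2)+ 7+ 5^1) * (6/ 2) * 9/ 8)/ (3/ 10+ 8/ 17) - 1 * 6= 174513/ 4192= 41.63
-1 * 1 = -1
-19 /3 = -6.33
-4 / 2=-2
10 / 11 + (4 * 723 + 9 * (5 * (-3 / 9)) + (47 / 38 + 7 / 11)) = 1203749 / 418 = 2879.78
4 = 4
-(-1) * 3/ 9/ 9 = 1/ 27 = 0.04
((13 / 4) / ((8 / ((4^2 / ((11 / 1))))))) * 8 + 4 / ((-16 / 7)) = 131 / 44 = 2.98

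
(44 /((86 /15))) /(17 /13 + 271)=143 /5074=0.03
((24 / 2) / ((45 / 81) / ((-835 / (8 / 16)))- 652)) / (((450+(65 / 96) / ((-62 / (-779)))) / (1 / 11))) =-0.00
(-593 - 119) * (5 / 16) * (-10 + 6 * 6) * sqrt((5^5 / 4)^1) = -161695.67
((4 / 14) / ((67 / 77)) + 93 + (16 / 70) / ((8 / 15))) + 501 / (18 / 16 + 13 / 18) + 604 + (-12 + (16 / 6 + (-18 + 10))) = 25440236 / 26733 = 951.64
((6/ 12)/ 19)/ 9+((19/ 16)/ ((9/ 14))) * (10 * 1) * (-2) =-6317/ 171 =-36.94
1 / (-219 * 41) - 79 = -79.00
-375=-375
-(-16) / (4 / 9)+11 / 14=515 / 14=36.79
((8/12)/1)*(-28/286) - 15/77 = -71/273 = -0.26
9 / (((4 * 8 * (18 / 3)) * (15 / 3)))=3 / 320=0.01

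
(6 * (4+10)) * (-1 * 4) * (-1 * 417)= 140112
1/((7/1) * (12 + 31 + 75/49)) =7/2182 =0.00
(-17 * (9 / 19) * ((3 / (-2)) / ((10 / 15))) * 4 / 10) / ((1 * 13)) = 1377 / 2470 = 0.56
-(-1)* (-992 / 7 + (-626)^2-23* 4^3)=2731836 / 7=390262.29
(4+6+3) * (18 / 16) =117 / 8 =14.62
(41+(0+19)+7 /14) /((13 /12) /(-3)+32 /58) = 63162 /199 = 317.40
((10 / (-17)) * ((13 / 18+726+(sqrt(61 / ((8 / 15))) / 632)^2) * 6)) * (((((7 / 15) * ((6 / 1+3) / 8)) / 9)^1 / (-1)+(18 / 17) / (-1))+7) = -250814534801611 / 16622429184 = -15088.92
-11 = -11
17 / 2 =8.50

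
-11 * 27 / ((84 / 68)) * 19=-31977 / 7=-4568.14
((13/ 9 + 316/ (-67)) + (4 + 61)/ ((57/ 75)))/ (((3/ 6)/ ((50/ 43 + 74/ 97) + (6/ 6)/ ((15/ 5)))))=1238999144/ 3333987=371.63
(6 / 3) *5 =10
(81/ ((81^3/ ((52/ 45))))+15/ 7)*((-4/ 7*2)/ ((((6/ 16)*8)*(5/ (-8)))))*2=566916992/ 217005075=2.61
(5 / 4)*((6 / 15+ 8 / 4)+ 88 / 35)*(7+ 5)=516 / 7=73.71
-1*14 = -14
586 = 586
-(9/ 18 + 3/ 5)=-11/ 10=-1.10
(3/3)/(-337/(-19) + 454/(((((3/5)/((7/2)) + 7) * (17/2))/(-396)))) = -81073/237674741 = -0.00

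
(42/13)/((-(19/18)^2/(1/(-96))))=567/18772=0.03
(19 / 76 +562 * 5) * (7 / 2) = 78687 / 8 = 9835.88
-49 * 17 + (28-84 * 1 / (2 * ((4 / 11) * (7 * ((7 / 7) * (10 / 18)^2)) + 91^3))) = -77214738361 / 95918923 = -805.00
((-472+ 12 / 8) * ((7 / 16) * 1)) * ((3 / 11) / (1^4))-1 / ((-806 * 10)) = -39818327 / 709280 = -56.14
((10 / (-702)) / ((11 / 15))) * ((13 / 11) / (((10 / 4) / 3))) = -10 / 363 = -0.03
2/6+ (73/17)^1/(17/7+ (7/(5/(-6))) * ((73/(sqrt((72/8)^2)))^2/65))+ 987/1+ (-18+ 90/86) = 793324178656/818135931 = 969.67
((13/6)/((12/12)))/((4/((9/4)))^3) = 0.39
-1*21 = -21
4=4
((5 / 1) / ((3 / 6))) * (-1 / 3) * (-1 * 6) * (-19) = -380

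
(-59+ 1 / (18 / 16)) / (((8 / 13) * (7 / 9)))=-6799 / 56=-121.41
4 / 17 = 0.24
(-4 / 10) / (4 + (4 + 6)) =-1 / 35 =-0.03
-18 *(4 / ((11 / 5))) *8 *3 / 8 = -1080 / 11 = -98.18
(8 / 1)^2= 64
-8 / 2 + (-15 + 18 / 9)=-17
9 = 9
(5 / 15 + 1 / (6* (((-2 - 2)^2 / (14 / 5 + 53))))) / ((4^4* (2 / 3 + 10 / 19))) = 8341 / 2785280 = 0.00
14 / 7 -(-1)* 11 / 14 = 39 / 14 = 2.79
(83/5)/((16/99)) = 8217/80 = 102.71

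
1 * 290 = 290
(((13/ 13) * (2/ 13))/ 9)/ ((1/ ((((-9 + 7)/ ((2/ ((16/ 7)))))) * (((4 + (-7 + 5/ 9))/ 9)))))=704/ 66339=0.01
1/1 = 1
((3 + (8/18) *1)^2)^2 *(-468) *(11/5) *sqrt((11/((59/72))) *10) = -2113016048 *sqrt(3245)/71685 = -1679120.47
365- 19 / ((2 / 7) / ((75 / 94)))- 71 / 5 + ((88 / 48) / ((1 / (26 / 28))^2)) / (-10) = 164480303 / 552720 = 297.58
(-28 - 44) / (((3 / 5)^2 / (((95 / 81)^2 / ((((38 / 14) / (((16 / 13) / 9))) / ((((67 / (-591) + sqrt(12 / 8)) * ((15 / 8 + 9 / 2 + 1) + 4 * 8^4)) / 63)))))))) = 128407510000 / 314081631 - 958265000 * sqrt(6) / 531441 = -4007.95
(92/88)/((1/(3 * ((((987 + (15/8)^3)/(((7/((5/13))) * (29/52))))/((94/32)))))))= 175508055/1679216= 104.52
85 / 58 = 1.47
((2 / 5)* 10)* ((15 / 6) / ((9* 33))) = 10 / 297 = 0.03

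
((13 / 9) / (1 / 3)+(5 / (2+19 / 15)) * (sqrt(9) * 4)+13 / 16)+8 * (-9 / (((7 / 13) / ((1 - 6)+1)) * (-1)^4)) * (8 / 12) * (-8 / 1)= -6653945 / 2352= -2829.06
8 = 8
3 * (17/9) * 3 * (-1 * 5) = -85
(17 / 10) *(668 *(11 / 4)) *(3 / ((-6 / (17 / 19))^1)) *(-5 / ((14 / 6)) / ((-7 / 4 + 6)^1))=93687 / 133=704.41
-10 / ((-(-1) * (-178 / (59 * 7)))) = 2065 / 89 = 23.20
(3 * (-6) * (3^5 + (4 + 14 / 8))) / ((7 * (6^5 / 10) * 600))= -199 / 145152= -0.00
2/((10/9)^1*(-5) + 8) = 9/11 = 0.82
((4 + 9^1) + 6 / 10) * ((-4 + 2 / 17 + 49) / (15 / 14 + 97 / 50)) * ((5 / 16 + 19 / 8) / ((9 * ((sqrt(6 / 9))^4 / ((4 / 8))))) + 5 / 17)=36804495 / 286688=128.38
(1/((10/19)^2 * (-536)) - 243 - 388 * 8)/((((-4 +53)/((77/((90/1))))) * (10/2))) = -1973395171/168840000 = -11.69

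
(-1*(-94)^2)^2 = 78074896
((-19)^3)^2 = 47045881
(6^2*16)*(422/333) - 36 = 693.95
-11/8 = -1.38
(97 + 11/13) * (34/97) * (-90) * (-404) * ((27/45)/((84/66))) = 5189241024/8827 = 587882.75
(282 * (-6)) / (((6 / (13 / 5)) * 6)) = -611 / 5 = -122.20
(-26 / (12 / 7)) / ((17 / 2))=-91 / 51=-1.78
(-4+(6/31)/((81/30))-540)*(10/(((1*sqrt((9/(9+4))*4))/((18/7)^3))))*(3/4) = -122922360*sqrt(13)/10633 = -41681.83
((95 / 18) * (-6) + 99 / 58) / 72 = -5213 / 12528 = -0.42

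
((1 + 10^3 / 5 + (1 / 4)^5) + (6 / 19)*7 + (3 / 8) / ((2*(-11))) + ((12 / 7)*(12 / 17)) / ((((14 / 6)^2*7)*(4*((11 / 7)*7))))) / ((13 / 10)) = 682696027865 / 4367745536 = 156.30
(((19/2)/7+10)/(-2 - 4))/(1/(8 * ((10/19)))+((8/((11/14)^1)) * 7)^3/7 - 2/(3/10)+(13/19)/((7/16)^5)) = -193086067020/5279703524568871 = -0.00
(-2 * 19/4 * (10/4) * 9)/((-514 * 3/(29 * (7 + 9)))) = 16530/257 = 64.32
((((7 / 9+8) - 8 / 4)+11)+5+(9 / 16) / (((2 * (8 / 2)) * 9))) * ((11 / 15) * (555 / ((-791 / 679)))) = -1036284271 / 130176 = -7960.64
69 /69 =1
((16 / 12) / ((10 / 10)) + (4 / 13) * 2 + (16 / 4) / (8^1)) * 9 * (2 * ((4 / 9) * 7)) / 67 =5348 / 2613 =2.05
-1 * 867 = -867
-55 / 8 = -6.88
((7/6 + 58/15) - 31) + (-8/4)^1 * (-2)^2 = -1019/30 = -33.97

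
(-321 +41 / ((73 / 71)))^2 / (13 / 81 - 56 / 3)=-34113351204 / 7988171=-4270.48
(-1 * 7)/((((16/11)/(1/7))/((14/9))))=-77/72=-1.07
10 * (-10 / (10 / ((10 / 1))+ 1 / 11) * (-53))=14575 / 3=4858.33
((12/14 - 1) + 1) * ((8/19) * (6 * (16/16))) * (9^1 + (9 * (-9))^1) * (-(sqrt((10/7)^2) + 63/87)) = 476928/1421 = 335.63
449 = 449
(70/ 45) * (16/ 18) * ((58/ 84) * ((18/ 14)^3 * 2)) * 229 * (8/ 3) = 850048/ 343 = 2478.27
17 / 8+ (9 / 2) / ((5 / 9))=409 / 40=10.22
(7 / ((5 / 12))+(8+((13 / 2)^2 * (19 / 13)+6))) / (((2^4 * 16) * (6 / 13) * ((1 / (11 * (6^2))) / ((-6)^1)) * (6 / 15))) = -2382237 / 512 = -4652.81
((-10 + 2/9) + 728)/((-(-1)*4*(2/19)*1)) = 15352/9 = 1705.78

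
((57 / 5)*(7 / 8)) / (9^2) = 133 / 1080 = 0.12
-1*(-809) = 809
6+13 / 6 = 49 / 6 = 8.17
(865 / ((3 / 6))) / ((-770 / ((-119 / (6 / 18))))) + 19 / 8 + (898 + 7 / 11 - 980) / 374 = 804.25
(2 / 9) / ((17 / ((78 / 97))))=52 / 4947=0.01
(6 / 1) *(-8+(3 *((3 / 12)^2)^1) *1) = -375 / 8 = -46.88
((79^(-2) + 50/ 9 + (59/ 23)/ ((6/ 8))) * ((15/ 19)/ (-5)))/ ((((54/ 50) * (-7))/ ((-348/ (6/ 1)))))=-884956750/ 81388881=-10.87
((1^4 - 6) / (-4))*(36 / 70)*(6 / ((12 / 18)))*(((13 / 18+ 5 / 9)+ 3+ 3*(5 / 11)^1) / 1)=10053 / 308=32.64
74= 74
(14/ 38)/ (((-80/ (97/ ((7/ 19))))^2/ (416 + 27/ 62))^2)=404787017306408486419/ 54005432320000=7495301.86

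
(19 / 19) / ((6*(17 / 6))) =1 / 17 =0.06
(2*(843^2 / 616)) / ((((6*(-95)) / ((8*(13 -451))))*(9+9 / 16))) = 184452896 / 124355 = 1483.28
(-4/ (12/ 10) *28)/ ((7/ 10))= -400/ 3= -133.33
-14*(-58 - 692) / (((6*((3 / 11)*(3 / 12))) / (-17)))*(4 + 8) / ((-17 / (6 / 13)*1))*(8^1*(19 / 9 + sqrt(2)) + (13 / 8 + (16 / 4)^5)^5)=161324975031619658463.07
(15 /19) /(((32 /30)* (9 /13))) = 325 /304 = 1.07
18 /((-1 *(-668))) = 9 /334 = 0.03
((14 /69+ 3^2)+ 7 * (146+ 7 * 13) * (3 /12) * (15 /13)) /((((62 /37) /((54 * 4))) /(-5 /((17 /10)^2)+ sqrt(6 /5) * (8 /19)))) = -291389152500 /2678741+ 932445288 * sqrt(30) /176111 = -79778.43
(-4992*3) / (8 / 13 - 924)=48672 / 3001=16.22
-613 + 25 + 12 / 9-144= -2192 / 3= -730.67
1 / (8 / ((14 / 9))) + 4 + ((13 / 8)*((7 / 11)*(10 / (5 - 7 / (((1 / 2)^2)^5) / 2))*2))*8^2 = 1806853 / 472428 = 3.82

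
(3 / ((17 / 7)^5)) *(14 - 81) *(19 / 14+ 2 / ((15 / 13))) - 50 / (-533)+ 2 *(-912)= -13858672866979 / 7567837810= -1831.26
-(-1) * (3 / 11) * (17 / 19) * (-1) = -51 / 209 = -0.24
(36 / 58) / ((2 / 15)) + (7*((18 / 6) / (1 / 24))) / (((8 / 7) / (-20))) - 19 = -256196 / 29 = -8834.34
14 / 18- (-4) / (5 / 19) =719 / 45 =15.98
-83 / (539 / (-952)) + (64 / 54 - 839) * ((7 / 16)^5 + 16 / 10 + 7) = -25694950736057 / 3633315840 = -7072.04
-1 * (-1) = 1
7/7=1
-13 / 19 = -0.68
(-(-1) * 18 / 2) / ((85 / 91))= 819 / 85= 9.64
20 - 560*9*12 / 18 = -3340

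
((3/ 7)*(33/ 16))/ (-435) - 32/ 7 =-74273/ 16240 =-4.57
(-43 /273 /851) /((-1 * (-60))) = -43 /13939380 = -0.00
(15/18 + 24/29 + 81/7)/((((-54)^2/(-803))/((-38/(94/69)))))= 5655632587/55643112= 101.64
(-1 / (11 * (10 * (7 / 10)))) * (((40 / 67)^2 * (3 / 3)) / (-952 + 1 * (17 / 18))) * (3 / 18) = 4800 / 5917233707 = 0.00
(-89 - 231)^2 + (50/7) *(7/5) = 102410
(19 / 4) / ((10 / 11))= 209 / 40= 5.22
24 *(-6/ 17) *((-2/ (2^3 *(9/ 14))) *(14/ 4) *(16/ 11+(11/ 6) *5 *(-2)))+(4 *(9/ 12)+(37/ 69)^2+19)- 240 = -367086887/ 890307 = -412.31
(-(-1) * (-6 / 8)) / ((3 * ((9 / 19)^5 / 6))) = -2476099 / 39366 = -62.90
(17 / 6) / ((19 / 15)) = 85 / 38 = 2.24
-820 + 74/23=-18786/23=-816.78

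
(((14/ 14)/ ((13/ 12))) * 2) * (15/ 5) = 72/ 13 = 5.54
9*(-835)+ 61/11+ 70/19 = -1568706/209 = -7505.77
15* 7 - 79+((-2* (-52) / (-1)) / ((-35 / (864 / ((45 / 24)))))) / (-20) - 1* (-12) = -30.46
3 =3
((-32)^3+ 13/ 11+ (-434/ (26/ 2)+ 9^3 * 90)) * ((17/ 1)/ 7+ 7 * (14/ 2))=1689048360/ 1001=1687361.00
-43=-43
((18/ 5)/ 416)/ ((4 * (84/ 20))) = 3/ 5824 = 0.00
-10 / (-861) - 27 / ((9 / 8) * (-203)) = 3242 / 24969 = 0.13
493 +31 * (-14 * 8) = -2979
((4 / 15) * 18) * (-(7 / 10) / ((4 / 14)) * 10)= -588 / 5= -117.60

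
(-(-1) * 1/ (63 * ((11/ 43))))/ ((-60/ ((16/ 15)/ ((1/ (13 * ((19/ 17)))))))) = -42484/ 2650725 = -0.02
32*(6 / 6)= 32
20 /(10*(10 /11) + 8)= 55 /47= 1.17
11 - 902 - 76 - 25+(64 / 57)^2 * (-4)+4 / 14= -22669246 / 22743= -996.76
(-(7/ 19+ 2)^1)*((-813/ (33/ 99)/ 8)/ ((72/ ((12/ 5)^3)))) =65853/ 475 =138.64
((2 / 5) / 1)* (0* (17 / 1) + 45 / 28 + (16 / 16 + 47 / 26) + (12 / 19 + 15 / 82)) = 1482811 / 708890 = 2.09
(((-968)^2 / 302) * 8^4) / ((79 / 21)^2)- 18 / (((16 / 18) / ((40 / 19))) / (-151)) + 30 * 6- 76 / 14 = 113385309576964 / 125338003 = 904636.32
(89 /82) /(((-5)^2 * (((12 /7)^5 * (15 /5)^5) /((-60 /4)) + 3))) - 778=-6348751983083 /8160347670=-778.00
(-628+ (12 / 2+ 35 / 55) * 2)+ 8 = -6674 / 11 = -606.73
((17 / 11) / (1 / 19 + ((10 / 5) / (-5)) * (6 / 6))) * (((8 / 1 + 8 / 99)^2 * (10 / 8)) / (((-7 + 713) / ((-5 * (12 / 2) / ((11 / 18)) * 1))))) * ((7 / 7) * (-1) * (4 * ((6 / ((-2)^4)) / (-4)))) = 1615000000 / 170553009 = 9.47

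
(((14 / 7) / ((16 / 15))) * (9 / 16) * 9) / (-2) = -1215 / 256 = -4.75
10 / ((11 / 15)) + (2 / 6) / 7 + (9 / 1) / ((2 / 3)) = 12559 / 462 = 27.18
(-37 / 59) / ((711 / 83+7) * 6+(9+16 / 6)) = -9213 / 1543499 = -0.01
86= 86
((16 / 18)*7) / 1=56 / 9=6.22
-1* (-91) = 91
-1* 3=-3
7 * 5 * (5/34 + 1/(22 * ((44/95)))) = 141225/16456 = 8.58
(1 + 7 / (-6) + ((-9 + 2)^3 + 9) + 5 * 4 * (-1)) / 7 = -2125 / 42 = -50.60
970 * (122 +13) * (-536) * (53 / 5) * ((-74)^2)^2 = -22310178069899520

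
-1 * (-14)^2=-196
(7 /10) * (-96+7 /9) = -5999 /90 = -66.66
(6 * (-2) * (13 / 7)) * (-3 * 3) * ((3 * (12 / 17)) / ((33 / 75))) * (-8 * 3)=-30326400 / 1309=-23167.61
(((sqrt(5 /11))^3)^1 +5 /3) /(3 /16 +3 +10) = 0.15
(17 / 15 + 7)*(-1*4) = -488 / 15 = -32.53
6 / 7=0.86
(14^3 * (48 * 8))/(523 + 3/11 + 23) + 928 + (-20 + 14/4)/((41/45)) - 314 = 414683853/164246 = 2524.77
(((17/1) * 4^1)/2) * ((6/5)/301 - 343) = -17551106/1505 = -11661.86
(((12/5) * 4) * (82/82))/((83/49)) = 2352/415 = 5.67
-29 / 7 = -4.14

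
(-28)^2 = 784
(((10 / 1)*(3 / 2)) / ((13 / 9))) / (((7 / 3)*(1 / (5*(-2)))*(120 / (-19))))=2565 / 364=7.05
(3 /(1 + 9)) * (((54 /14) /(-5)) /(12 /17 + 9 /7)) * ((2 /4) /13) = -459 /102700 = -0.00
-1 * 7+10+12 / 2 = 9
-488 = -488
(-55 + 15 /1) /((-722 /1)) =20 /361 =0.06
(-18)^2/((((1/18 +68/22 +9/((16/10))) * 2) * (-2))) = -9.23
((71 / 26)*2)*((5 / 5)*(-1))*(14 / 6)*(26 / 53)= -994 / 159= -6.25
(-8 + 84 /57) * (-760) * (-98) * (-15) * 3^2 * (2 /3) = 43747200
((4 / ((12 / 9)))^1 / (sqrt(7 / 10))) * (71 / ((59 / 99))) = 21087 * sqrt(70) / 413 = 427.18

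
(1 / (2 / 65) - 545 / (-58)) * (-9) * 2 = -21870 / 29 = -754.14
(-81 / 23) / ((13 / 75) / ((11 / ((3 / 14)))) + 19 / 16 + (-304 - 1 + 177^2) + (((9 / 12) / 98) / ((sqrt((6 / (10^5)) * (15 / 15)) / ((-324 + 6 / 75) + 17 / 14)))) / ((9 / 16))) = -17171740973199027600 / 151226055915012143911829 - 81002407812480000 * sqrt(15) / 151226055915012143911829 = -0.00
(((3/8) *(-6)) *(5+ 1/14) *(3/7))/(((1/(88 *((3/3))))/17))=-358479/49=-7315.90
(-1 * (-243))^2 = 59049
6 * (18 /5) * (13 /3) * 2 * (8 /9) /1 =832 /5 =166.40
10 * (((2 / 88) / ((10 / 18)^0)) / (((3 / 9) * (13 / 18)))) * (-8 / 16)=-135 / 286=-0.47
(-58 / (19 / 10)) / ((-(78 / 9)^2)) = 1305 / 3211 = 0.41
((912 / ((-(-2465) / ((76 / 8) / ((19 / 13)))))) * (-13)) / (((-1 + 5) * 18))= -3211 / 7395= -0.43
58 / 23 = 2.52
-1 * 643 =-643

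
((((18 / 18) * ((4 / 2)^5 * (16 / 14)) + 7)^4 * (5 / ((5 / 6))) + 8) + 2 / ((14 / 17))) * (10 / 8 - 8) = -1401892077303 / 9604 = -145969604.05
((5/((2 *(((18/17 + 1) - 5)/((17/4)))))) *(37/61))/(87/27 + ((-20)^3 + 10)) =96237/350779280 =0.00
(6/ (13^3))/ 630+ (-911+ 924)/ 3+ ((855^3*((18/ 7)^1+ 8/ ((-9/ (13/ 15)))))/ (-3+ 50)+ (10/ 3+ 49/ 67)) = 17398844328312619/ 726427065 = 23951261.13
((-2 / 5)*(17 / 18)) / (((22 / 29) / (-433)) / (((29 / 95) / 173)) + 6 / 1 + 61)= -6190601 / 1081650645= -0.01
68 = 68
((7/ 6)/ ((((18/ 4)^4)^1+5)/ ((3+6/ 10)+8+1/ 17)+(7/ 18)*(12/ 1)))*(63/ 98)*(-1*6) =-214056/ 1915439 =-0.11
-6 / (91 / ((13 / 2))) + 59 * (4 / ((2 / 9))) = 1061.57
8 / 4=2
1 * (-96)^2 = 9216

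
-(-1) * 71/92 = 71/92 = 0.77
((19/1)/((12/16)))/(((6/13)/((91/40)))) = 22477/180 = 124.87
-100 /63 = -1.59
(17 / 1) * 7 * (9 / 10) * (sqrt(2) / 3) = 357 * sqrt(2) / 10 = 50.49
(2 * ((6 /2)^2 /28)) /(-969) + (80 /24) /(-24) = -11359 /81396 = -0.14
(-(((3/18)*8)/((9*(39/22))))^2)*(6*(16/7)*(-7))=247808/369603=0.67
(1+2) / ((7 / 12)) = 36 / 7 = 5.14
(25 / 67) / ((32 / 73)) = 0.85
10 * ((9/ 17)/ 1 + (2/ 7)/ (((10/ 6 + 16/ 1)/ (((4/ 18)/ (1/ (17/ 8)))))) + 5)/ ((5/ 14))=155.04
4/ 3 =1.33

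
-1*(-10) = 10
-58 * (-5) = 290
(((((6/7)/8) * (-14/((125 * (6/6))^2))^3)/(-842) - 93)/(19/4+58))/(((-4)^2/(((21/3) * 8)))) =-2090995788574216692/403102874755859375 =-5.19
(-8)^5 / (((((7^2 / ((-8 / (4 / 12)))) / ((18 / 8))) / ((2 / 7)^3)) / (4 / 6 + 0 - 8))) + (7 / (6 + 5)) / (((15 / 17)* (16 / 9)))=-91345941021 / 14790160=-6176.13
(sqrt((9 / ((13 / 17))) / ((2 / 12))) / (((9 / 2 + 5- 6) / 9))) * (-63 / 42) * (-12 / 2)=486 * sqrt(1326) / 91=194.48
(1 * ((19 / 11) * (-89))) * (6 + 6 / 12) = -21983 / 22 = -999.23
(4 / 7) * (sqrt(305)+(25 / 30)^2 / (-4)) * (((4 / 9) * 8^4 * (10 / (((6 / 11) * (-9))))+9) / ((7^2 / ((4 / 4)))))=-745.93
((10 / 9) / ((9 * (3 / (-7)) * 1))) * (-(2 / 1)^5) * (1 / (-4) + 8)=17360 / 243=71.44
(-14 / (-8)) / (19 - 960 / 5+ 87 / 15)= -35 / 3344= -0.01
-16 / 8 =-2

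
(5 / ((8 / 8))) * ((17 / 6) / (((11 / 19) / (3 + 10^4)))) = 244770.38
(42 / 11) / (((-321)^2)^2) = 14 / 38930641497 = 0.00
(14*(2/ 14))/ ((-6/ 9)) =-3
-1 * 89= -89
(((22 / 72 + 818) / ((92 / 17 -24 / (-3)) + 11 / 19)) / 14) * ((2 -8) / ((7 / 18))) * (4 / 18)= -9515257 / 664293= -14.32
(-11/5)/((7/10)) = -22/7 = -3.14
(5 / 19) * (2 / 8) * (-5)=-25 / 76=-0.33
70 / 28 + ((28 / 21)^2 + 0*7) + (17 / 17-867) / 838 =24469 / 7542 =3.24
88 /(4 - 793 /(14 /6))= -616 /2351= -0.26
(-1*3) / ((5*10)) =-3 / 50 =-0.06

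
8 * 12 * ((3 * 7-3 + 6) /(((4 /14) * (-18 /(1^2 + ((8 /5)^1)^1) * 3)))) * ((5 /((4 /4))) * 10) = -58240 /3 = -19413.33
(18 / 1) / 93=6 / 31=0.19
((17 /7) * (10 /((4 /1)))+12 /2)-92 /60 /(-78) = 49513 /4095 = 12.09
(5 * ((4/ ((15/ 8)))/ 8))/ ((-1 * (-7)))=4/ 21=0.19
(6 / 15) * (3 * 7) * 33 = 1386 / 5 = 277.20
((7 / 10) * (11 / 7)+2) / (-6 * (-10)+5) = 31 / 650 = 0.05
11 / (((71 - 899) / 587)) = -6457 / 828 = -7.80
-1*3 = -3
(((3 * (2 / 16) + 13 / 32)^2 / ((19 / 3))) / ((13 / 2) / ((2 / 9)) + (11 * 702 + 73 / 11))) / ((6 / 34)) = 116875 / 1660311808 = 0.00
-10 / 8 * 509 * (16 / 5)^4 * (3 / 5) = -25018368 / 625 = -40029.39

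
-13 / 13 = -1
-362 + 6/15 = -1808/5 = -361.60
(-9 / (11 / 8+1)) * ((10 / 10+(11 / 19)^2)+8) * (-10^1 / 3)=808800 / 6859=117.92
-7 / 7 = -1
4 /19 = 0.21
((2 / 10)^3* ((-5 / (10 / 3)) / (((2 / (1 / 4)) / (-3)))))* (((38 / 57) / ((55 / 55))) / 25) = 3 / 25000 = 0.00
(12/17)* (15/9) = 20/17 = 1.18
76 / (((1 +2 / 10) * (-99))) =-190 / 297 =-0.64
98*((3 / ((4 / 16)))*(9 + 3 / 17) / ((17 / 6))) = 1100736 / 289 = 3808.78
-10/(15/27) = -18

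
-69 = -69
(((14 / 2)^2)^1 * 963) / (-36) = -5243 / 4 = -1310.75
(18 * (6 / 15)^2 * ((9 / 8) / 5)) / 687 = 27 / 28625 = 0.00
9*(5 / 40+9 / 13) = 765 / 104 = 7.36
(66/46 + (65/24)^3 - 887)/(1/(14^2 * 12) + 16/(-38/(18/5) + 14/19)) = 984572315489/1852817184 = 531.39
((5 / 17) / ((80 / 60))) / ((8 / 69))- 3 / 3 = 491 / 544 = 0.90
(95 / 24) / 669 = 95 / 16056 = 0.01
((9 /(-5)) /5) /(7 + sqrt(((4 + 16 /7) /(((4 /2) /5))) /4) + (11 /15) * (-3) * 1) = -3024 /33445 + 9 * sqrt(770) /6689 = -0.05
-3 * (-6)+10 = 28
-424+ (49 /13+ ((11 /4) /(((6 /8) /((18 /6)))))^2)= -3890 /13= -299.23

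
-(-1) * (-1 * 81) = -81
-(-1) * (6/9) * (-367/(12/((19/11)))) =-6973/198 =-35.22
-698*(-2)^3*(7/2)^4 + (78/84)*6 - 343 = 5863281/7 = 837611.57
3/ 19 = 0.16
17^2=289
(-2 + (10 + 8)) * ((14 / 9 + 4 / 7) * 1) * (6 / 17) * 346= 1483648 / 357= 4155.88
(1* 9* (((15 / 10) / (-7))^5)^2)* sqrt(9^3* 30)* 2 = 0.00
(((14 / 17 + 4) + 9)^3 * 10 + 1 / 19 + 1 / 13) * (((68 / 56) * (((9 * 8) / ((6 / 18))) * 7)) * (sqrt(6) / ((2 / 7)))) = 12116982200148 * sqrt(6) / 71383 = 415791205.37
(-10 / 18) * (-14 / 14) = 5 / 9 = 0.56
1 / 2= 0.50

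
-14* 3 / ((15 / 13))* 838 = -152516 / 5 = -30503.20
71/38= 1.87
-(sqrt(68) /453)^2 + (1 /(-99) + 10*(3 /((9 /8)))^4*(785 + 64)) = 2907320781833 /6771897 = 429321.47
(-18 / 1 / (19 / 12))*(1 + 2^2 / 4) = -432 / 19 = -22.74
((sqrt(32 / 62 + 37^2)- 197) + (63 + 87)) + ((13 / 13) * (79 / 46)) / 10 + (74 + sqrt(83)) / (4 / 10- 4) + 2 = -270689 / 4140- 5 * sqrt(83) / 18 + sqrt(1316105) / 31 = -30.91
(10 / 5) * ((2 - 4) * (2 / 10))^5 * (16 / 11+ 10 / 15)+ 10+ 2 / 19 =3942976 / 391875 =10.06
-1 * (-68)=68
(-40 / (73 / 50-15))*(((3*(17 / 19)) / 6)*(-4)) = -68000 / 12863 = -5.29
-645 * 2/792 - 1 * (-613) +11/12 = 40411/66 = 612.29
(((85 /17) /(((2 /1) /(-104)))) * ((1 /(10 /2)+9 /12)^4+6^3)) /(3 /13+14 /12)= -17587992747 /436000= -40339.43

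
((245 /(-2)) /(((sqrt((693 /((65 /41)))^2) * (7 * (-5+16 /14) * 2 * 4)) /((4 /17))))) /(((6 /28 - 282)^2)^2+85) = 4369820 /90250531570552749957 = 0.00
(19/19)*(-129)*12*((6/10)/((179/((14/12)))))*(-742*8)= 35934.36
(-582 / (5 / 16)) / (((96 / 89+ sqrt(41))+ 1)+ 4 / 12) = 1601179776 / 12540565 - 663843168 * sqrt(41) / 12540565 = -211.27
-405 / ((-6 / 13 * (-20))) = -351 / 8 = -43.88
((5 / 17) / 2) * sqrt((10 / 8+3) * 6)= 0.74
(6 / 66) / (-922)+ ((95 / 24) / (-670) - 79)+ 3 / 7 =-8970270499 / 114158352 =-78.58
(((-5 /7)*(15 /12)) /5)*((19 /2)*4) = -95 /14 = -6.79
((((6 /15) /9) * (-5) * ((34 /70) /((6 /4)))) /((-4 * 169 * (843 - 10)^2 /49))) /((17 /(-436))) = -436 /2261582505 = -0.00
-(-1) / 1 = 1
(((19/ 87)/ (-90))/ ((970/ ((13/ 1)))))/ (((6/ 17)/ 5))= -4199/ 9114120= -0.00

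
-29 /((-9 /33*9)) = 319 /27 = 11.81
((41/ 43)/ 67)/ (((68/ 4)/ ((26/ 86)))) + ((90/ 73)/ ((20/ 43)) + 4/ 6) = 3060267437/ 922432818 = 3.32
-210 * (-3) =630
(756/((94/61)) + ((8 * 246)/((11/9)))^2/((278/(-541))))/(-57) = 1329342376014/15019367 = 88508.55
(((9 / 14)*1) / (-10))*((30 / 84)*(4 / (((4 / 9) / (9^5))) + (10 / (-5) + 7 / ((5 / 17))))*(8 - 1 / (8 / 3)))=-729432693 / 7840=-93039.88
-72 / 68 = -18 / 17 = -1.06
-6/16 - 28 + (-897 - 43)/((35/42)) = -9251/8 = -1156.38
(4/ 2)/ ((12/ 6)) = 1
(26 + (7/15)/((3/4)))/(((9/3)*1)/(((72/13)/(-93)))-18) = -9584/24615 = -0.39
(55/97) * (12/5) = 132/97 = 1.36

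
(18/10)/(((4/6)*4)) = 27/40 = 0.68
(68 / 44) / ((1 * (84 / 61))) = 1037 / 924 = 1.12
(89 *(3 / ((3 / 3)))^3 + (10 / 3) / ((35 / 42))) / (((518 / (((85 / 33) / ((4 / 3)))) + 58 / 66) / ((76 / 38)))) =13503270 / 754601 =17.89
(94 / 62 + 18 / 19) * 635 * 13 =11978005 / 589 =20336.17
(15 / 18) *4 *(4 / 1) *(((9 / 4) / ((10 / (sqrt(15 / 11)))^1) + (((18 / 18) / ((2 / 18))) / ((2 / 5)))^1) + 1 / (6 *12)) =3 *sqrt(165) / 11 + 8105 / 27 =303.69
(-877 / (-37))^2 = 769129 / 1369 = 561.82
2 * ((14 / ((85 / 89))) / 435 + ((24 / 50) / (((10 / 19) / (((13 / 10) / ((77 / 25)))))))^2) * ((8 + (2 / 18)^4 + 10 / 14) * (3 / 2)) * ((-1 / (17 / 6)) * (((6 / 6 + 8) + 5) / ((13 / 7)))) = -1595755700983888 / 126139586698125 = -12.65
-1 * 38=-38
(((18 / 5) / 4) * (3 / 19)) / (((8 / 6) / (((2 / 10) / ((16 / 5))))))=81 / 12160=0.01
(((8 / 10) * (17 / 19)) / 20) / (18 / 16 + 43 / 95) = 136 / 5995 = 0.02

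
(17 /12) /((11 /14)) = 119 /66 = 1.80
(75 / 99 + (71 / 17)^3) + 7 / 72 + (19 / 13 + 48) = 6230265697 / 50584248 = 123.17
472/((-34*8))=-59/34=-1.74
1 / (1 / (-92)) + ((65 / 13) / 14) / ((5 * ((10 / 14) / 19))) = -901 / 10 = -90.10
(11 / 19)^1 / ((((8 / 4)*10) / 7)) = 77 / 380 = 0.20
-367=-367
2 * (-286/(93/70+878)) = -0.65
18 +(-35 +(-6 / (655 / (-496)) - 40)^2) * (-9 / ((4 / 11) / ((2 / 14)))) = -51693263199 / 12012700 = -4303.22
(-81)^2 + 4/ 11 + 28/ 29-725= 1862108/ 319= 5837.33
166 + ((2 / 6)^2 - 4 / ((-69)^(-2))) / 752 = 952093 / 6768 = 140.68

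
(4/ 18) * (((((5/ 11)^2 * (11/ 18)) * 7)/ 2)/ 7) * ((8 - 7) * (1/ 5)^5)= 1/ 222750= 0.00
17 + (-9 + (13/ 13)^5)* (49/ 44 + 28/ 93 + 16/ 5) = -101879/ 5115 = -19.92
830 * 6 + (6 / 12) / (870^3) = 6558689880001 / 1317006000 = 4980.00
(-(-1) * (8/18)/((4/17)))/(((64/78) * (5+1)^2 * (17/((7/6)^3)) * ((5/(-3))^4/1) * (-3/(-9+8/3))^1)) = 84721/51840000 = 0.00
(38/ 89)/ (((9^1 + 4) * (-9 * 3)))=-38/ 31239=-0.00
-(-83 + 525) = -442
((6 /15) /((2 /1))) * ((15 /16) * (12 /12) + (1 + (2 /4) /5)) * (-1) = -163 /400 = -0.41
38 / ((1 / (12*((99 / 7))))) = 45144 / 7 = 6449.14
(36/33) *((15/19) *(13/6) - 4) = -522/209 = -2.50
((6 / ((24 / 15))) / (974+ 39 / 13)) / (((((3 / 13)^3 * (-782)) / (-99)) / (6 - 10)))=-0.16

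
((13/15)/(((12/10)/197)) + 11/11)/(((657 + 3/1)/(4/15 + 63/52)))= 2973587/9266400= 0.32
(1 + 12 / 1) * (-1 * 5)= -65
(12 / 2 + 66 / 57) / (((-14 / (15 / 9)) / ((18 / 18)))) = -340 / 399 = -0.85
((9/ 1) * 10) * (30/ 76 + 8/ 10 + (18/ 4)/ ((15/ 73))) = 39492/ 19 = 2078.53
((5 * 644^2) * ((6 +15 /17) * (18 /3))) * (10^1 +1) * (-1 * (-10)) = 160129569600 /17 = 9419386447.06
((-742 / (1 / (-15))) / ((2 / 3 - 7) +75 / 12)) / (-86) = 66780 / 43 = 1553.02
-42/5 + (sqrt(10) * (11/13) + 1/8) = -331/40 + 11 * sqrt(10)/13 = -5.60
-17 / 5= -3.40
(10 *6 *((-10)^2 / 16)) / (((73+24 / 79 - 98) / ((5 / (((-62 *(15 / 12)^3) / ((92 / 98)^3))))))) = 3690981120 / 7115529169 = 0.52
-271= -271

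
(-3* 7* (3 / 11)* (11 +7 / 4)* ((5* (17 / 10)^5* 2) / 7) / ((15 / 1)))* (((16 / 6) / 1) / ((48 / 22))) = -24137569 / 200000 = -120.69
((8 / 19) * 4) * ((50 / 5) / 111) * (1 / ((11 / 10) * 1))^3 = 0.11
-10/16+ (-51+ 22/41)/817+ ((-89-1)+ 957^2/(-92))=-61915331077/6163448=-10045.57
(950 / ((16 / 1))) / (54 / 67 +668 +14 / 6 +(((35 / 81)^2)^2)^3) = 2538567050921467626401463825 / 28694437556934258206512803104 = 0.09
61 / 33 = 1.85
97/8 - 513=-4007/8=-500.88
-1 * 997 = -997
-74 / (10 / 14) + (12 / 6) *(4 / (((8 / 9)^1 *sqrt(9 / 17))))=-518 / 5 + 3 *sqrt(17)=-91.23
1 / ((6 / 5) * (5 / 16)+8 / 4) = 8 / 19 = 0.42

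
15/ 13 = 1.15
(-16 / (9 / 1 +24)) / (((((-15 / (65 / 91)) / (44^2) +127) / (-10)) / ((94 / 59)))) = 2647040 / 43515627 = 0.06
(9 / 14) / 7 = 9 / 98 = 0.09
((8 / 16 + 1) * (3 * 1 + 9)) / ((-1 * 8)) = -9 / 4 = -2.25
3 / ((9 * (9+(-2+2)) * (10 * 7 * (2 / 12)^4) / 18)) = 432 / 35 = 12.34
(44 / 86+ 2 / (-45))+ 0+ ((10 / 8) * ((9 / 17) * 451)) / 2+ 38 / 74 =150.21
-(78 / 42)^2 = -3.45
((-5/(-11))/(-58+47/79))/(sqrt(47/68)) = -0.01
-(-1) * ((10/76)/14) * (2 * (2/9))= 5/1197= 0.00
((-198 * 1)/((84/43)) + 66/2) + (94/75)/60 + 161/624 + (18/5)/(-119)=-1896549103/27846000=-68.11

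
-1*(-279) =279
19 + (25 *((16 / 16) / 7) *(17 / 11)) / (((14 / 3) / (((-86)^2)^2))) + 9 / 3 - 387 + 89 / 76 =2650239631311 / 40964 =64696797.95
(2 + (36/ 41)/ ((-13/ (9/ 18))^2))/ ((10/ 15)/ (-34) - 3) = -0.66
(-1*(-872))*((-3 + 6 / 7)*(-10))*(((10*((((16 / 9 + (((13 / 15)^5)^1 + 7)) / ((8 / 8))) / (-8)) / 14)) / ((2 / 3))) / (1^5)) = -109574866 / 4725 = -23190.45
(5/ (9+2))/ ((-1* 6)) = -5/ 66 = -0.08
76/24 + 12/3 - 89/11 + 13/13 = 5/66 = 0.08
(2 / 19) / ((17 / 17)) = 2 / 19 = 0.11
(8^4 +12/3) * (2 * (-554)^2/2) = 1258355600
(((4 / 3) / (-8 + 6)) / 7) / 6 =-0.02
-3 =-3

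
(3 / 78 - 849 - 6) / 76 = -22229 / 1976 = -11.25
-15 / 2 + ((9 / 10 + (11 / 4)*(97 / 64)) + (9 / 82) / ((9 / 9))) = -121873 / 52480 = -2.32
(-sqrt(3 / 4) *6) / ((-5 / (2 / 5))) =6 *sqrt(3) / 25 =0.42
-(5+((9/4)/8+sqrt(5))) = -169/32-sqrt(5) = -7.52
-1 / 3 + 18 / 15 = 13 / 15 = 0.87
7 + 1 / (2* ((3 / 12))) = 9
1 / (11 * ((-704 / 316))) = -79 / 1936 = -0.04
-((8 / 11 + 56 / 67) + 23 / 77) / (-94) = 0.02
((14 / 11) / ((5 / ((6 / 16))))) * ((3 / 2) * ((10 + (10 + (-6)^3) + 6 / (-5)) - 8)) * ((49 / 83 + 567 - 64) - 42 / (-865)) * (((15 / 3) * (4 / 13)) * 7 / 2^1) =-4090151923074 / 51333425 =-79678.14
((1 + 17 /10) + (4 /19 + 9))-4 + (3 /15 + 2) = 1921 /190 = 10.11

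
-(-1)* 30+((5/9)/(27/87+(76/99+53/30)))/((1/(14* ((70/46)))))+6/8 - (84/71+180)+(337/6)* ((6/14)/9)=-4826169003935/33608923236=-143.60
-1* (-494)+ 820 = 1314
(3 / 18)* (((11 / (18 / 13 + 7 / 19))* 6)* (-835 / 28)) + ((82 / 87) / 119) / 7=-23487657311 / 125519772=-187.12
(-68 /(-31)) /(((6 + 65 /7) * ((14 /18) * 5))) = 612 /16585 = 0.04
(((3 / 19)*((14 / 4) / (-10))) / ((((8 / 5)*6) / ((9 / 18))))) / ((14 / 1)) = -1 / 4864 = -0.00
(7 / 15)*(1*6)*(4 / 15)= 56 / 75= 0.75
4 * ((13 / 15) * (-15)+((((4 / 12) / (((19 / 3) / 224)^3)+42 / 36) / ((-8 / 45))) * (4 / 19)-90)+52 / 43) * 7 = -2756472364611 / 5603803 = -491893.16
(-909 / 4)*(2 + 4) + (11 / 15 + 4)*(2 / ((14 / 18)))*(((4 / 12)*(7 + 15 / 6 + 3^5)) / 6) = -25048 / 21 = -1192.76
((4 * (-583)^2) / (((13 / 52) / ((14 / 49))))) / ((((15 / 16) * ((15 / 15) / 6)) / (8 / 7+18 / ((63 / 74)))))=54295228416 / 245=221613177.21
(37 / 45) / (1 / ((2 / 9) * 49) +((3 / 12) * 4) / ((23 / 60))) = 83398 / 273915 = 0.30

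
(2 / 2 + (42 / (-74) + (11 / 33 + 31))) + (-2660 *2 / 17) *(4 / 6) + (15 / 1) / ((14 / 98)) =-45201 / 629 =-71.86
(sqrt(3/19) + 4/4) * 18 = 18 * sqrt(57)/19 + 18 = 25.15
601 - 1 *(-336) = 937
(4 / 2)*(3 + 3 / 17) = 108 / 17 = 6.35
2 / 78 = 1 / 39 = 0.03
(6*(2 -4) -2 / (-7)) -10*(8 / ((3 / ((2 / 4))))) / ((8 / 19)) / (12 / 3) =-1649 / 84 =-19.63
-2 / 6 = -1 / 3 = -0.33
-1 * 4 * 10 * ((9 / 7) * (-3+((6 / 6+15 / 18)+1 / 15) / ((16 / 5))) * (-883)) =-437085 / 4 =-109271.25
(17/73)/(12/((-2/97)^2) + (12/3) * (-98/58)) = 0.00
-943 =-943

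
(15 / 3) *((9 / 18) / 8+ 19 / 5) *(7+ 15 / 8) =21939 / 128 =171.40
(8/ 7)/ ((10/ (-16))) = -64/ 35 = -1.83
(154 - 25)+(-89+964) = 1004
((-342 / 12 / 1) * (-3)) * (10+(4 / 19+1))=1917 / 2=958.50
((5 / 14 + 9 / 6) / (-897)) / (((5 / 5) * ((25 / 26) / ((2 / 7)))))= -52 / 84525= -0.00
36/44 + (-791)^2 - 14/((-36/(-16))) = 61941884/99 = 625675.60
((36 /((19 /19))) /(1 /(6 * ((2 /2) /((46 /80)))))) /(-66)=-1440 /253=-5.69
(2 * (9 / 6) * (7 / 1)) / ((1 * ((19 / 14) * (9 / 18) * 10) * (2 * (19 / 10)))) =294 / 361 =0.81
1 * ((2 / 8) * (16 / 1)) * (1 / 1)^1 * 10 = 40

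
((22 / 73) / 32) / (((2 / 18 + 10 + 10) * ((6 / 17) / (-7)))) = -3927 / 422816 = -0.01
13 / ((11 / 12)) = 156 / 11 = 14.18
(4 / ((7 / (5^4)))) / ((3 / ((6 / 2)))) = 2500 / 7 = 357.14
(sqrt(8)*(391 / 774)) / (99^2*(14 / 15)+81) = 1955*sqrt(2) / 17857341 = 0.00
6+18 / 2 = 15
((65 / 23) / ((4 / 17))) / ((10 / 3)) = 663 / 184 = 3.60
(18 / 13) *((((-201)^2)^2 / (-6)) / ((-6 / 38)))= 31012575219 / 13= 2385582709.15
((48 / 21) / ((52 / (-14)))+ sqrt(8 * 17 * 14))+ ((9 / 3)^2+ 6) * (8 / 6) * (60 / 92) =3716 / 299+ 4 * sqrt(119) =56.06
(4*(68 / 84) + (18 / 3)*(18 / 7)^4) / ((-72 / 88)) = -21041812 / 64827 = -324.58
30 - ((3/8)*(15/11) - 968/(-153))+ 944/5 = 14269271/67320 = 211.96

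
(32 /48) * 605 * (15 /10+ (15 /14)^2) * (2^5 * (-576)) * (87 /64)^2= -7129884465 /196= -36376961.56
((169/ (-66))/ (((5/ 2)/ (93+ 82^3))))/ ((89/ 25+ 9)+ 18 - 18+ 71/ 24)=-3727876360/ 102421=-36397.58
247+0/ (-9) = 247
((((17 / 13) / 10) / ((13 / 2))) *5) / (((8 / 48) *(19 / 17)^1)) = 1734 / 3211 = 0.54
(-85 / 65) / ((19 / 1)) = -17 / 247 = -0.07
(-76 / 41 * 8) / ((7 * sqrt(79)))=-608 * sqrt(79) / 22673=-0.24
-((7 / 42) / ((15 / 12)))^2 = -4 / 225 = -0.02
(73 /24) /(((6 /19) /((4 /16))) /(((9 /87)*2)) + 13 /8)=1387 /3525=0.39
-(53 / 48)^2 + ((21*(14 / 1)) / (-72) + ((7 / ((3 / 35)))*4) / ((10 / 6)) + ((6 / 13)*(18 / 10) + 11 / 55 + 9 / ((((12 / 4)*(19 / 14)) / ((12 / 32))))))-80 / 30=540322117 / 2845440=189.89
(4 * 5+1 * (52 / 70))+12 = 1146 / 35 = 32.74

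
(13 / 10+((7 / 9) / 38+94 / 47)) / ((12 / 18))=2839 / 570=4.98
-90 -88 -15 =-193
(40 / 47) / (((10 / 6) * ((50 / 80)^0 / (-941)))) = -22584 / 47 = -480.51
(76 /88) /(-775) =-19 /17050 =-0.00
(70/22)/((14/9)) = 45/22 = 2.05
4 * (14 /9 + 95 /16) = 1079 /36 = 29.97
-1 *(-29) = 29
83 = 83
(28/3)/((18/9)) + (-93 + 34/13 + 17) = -2680/39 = -68.72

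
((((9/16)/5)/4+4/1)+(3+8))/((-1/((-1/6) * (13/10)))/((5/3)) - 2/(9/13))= -80379/640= -125.59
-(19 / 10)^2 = -361 / 100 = -3.61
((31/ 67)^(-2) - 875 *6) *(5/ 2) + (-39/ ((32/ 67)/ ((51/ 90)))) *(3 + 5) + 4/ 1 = -13479.50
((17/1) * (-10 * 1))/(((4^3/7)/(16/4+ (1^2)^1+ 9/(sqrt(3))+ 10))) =-375.52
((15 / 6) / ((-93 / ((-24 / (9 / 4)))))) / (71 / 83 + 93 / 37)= 0.09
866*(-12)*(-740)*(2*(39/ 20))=29991312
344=344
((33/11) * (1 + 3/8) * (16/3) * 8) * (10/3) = 1760/3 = 586.67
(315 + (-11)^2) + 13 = 449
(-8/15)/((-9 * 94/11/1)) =44/6345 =0.01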